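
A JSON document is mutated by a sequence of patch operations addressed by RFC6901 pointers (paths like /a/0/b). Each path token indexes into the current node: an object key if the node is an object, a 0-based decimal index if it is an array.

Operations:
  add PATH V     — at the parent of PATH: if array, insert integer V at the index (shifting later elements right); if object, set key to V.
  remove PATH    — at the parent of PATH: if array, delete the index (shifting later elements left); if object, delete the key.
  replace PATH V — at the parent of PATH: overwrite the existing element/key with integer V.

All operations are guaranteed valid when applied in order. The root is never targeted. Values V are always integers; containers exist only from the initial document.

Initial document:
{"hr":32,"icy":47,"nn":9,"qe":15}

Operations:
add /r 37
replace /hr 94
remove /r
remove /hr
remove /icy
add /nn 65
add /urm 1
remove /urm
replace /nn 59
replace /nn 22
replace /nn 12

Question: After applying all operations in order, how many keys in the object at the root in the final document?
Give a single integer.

Answer: 2

Derivation:
After op 1 (add /r 37): {"hr":32,"icy":47,"nn":9,"qe":15,"r":37}
After op 2 (replace /hr 94): {"hr":94,"icy":47,"nn":9,"qe":15,"r":37}
After op 3 (remove /r): {"hr":94,"icy":47,"nn":9,"qe":15}
After op 4 (remove /hr): {"icy":47,"nn":9,"qe":15}
After op 5 (remove /icy): {"nn":9,"qe":15}
After op 6 (add /nn 65): {"nn":65,"qe":15}
After op 7 (add /urm 1): {"nn":65,"qe":15,"urm":1}
After op 8 (remove /urm): {"nn":65,"qe":15}
After op 9 (replace /nn 59): {"nn":59,"qe":15}
After op 10 (replace /nn 22): {"nn":22,"qe":15}
After op 11 (replace /nn 12): {"nn":12,"qe":15}
Size at the root: 2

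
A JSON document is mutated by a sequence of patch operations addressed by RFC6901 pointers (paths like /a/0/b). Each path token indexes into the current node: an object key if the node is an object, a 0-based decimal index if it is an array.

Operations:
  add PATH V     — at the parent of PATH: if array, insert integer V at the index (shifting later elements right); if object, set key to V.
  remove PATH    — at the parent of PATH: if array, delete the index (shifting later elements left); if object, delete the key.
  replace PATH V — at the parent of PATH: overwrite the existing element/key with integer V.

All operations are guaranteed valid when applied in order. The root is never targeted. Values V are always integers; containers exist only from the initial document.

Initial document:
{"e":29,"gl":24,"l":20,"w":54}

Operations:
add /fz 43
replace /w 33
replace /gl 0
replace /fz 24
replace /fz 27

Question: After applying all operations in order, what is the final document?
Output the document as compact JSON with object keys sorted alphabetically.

After op 1 (add /fz 43): {"e":29,"fz":43,"gl":24,"l":20,"w":54}
After op 2 (replace /w 33): {"e":29,"fz":43,"gl":24,"l":20,"w":33}
After op 3 (replace /gl 0): {"e":29,"fz":43,"gl":0,"l":20,"w":33}
After op 4 (replace /fz 24): {"e":29,"fz":24,"gl":0,"l":20,"w":33}
After op 5 (replace /fz 27): {"e":29,"fz":27,"gl":0,"l":20,"w":33}

Answer: {"e":29,"fz":27,"gl":0,"l":20,"w":33}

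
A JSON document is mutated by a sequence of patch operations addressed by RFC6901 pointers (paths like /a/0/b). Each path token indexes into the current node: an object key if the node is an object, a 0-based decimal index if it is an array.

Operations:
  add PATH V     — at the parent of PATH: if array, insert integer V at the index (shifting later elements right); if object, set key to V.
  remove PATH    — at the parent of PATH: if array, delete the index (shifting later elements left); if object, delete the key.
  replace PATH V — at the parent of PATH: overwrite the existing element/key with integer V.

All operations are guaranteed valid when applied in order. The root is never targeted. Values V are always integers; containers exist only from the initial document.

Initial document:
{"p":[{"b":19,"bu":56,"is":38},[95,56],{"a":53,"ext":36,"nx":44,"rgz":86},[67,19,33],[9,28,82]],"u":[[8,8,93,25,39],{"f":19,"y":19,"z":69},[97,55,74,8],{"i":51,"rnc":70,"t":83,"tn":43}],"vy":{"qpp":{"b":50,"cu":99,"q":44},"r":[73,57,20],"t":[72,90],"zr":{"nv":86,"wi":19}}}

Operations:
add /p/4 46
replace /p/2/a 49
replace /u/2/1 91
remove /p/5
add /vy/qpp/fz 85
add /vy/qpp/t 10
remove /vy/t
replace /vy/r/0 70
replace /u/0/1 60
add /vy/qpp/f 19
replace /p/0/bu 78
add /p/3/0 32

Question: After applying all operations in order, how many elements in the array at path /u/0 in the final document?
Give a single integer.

After op 1 (add /p/4 46): {"p":[{"b":19,"bu":56,"is":38},[95,56],{"a":53,"ext":36,"nx":44,"rgz":86},[67,19,33],46,[9,28,82]],"u":[[8,8,93,25,39],{"f":19,"y":19,"z":69},[97,55,74,8],{"i":51,"rnc":70,"t":83,"tn":43}],"vy":{"qpp":{"b":50,"cu":99,"q":44},"r":[73,57,20],"t":[72,90],"zr":{"nv":86,"wi":19}}}
After op 2 (replace /p/2/a 49): {"p":[{"b":19,"bu":56,"is":38},[95,56],{"a":49,"ext":36,"nx":44,"rgz":86},[67,19,33],46,[9,28,82]],"u":[[8,8,93,25,39],{"f":19,"y":19,"z":69},[97,55,74,8],{"i":51,"rnc":70,"t":83,"tn":43}],"vy":{"qpp":{"b":50,"cu":99,"q":44},"r":[73,57,20],"t":[72,90],"zr":{"nv":86,"wi":19}}}
After op 3 (replace /u/2/1 91): {"p":[{"b":19,"bu":56,"is":38},[95,56],{"a":49,"ext":36,"nx":44,"rgz":86},[67,19,33],46,[9,28,82]],"u":[[8,8,93,25,39],{"f":19,"y":19,"z":69},[97,91,74,8],{"i":51,"rnc":70,"t":83,"tn":43}],"vy":{"qpp":{"b":50,"cu":99,"q":44},"r":[73,57,20],"t":[72,90],"zr":{"nv":86,"wi":19}}}
After op 4 (remove /p/5): {"p":[{"b":19,"bu":56,"is":38},[95,56],{"a":49,"ext":36,"nx":44,"rgz":86},[67,19,33],46],"u":[[8,8,93,25,39],{"f":19,"y":19,"z":69},[97,91,74,8],{"i":51,"rnc":70,"t":83,"tn":43}],"vy":{"qpp":{"b":50,"cu":99,"q":44},"r":[73,57,20],"t":[72,90],"zr":{"nv":86,"wi":19}}}
After op 5 (add /vy/qpp/fz 85): {"p":[{"b":19,"bu":56,"is":38},[95,56],{"a":49,"ext":36,"nx":44,"rgz":86},[67,19,33],46],"u":[[8,8,93,25,39],{"f":19,"y":19,"z":69},[97,91,74,8],{"i":51,"rnc":70,"t":83,"tn":43}],"vy":{"qpp":{"b":50,"cu":99,"fz":85,"q":44},"r":[73,57,20],"t":[72,90],"zr":{"nv":86,"wi":19}}}
After op 6 (add /vy/qpp/t 10): {"p":[{"b":19,"bu":56,"is":38},[95,56],{"a":49,"ext":36,"nx":44,"rgz":86},[67,19,33],46],"u":[[8,8,93,25,39],{"f":19,"y":19,"z":69},[97,91,74,8],{"i":51,"rnc":70,"t":83,"tn":43}],"vy":{"qpp":{"b":50,"cu":99,"fz":85,"q":44,"t":10},"r":[73,57,20],"t":[72,90],"zr":{"nv":86,"wi":19}}}
After op 7 (remove /vy/t): {"p":[{"b":19,"bu":56,"is":38},[95,56],{"a":49,"ext":36,"nx":44,"rgz":86},[67,19,33],46],"u":[[8,8,93,25,39],{"f":19,"y":19,"z":69},[97,91,74,8],{"i":51,"rnc":70,"t":83,"tn":43}],"vy":{"qpp":{"b":50,"cu":99,"fz":85,"q":44,"t":10},"r":[73,57,20],"zr":{"nv":86,"wi":19}}}
After op 8 (replace /vy/r/0 70): {"p":[{"b":19,"bu":56,"is":38},[95,56],{"a":49,"ext":36,"nx":44,"rgz":86},[67,19,33],46],"u":[[8,8,93,25,39],{"f":19,"y":19,"z":69},[97,91,74,8],{"i":51,"rnc":70,"t":83,"tn":43}],"vy":{"qpp":{"b":50,"cu":99,"fz":85,"q":44,"t":10},"r":[70,57,20],"zr":{"nv":86,"wi":19}}}
After op 9 (replace /u/0/1 60): {"p":[{"b":19,"bu":56,"is":38},[95,56],{"a":49,"ext":36,"nx":44,"rgz":86},[67,19,33],46],"u":[[8,60,93,25,39],{"f":19,"y":19,"z":69},[97,91,74,8],{"i":51,"rnc":70,"t":83,"tn":43}],"vy":{"qpp":{"b":50,"cu":99,"fz":85,"q":44,"t":10},"r":[70,57,20],"zr":{"nv":86,"wi":19}}}
After op 10 (add /vy/qpp/f 19): {"p":[{"b":19,"bu":56,"is":38},[95,56],{"a":49,"ext":36,"nx":44,"rgz":86},[67,19,33],46],"u":[[8,60,93,25,39],{"f":19,"y":19,"z":69},[97,91,74,8],{"i":51,"rnc":70,"t":83,"tn":43}],"vy":{"qpp":{"b":50,"cu":99,"f":19,"fz":85,"q":44,"t":10},"r":[70,57,20],"zr":{"nv":86,"wi":19}}}
After op 11 (replace /p/0/bu 78): {"p":[{"b":19,"bu":78,"is":38},[95,56],{"a":49,"ext":36,"nx":44,"rgz":86},[67,19,33],46],"u":[[8,60,93,25,39],{"f":19,"y":19,"z":69},[97,91,74,8],{"i":51,"rnc":70,"t":83,"tn":43}],"vy":{"qpp":{"b":50,"cu":99,"f":19,"fz":85,"q":44,"t":10},"r":[70,57,20],"zr":{"nv":86,"wi":19}}}
After op 12 (add /p/3/0 32): {"p":[{"b":19,"bu":78,"is":38},[95,56],{"a":49,"ext":36,"nx":44,"rgz":86},[32,67,19,33],46],"u":[[8,60,93,25,39],{"f":19,"y":19,"z":69},[97,91,74,8],{"i":51,"rnc":70,"t":83,"tn":43}],"vy":{"qpp":{"b":50,"cu":99,"f":19,"fz":85,"q":44,"t":10},"r":[70,57,20],"zr":{"nv":86,"wi":19}}}
Size at path /u/0: 5

Answer: 5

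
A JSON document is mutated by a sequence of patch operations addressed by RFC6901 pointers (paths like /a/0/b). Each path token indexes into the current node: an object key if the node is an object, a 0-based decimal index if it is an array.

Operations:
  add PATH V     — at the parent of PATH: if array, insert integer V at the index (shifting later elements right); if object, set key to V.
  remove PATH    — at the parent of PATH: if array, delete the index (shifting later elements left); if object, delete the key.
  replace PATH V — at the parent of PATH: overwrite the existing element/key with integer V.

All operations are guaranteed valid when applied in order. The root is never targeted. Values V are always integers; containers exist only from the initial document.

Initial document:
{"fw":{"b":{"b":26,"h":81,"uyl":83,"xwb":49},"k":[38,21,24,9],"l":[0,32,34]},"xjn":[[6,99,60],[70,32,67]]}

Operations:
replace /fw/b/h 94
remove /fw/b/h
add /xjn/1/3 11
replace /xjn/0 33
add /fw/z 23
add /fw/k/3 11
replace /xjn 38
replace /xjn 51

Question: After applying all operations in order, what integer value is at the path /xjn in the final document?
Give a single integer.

After op 1 (replace /fw/b/h 94): {"fw":{"b":{"b":26,"h":94,"uyl":83,"xwb":49},"k":[38,21,24,9],"l":[0,32,34]},"xjn":[[6,99,60],[70,32,67]]}
After op 2 (remove /fw/b/h): {"fw":{"b":{"b":26,"uyl":83,"xwb":49},"k":[38,21,24,9],"l":[0,32,34]},"xjn":[[6,99,60],[70,32,67]]}
After op 3 (add /xjn/1/3 11): {"fw":{"b":{"b":26,"uyl":83,"xwb":49},"k":[38,21,24,9],"l":[0,32,34]},"xjn":[[6,99,60],[70,32,67,11]]}
After op 4 (replace /xjn/0 33): {"fw":{"b":{"b":26,"uyl":83,"xwb":49},"k":[38,21,24,9],"l":[0,32,34]},"xjn":[33,[70,32,67,11]]}
After op 5 (add /fw/z 23): {"fw":{"b":{"b":26,"uyl":83,"xwb":49},"k":[38,21,24,9],"l":[0,32,34],"z":23},"xjn":[33,[70,32,67,11]]}
After op 6 (add /fw/k/3 11): {"fw":{"b":{"b":26,"uyl":83,"xwb":49},"k":[38,21,24,11,9],"l":[0,32,34],"z":23},"xjn":[33,[70,32,67,11]]}
After op 7 (replace /xjn 38): {"fw":{"b":{"b":26,"uyl":83,"xwb":49},"k":[38,21,24,11,9],"l":[0,32,34],"z":23},"xjn":38}
After op 8 (replace /xjn 51): {"fw":{"b":{"b":26,"uyl":83,"xwb":49},"k":[38,21,24,11,9],"l":[0,32,34],"z":23},"xjn":51}
Value at /xjn: 51

Answer: 51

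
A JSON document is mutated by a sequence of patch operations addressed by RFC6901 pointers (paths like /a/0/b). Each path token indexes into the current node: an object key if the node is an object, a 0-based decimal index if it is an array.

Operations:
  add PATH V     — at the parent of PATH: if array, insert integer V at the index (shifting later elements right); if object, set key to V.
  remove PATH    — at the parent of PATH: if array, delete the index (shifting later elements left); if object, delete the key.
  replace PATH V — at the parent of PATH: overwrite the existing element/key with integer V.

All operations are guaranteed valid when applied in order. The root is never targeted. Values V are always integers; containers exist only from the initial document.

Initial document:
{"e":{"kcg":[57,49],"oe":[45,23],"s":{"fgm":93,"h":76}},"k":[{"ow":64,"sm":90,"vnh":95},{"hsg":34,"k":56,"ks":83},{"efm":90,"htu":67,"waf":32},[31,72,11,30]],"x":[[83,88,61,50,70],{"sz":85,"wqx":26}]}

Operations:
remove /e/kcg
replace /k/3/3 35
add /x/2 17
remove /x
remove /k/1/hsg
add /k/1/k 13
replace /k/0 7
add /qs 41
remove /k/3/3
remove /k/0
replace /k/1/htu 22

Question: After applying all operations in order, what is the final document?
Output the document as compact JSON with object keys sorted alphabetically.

Answer: {"e":{"oe":[45,23],"s":{"fgm":93,"h":76}},"k":[{"k":13,"ks":83},{"efm":90,"htu":22,"waf":32},[31,72,11]],"qs":41}

Derivation:
After op 1 (remove /e/kcg): {"e":{"oe":[45,23],"s":{"fgm":93,"h":76}},"k":[{"ow":64,"sm":90,"vnh":95},{"hsg":34,"k":56,"ks":83},{"efm":90,"htu":67,"waf":32},[31,72,11,30]],"x":[[83,88,61,50,70],{"sz":85,"wqx":26}]}
After op 2 (replace /k/3/3 35): {"e":{"oe":[45,23],"s":{"fgm":93,"h":76}},"k":[{"ow":64,"sm":90,"vnh":95},{"hsg":34,"k":56,"ks":83},{"efm":90,"htu":67,"waf":32},[31,72,11,35]],"x":[[83,88,61,50,70],{"sz":85,"wqx":26}]}
After op 3 (add /x/2 17): {"e":{"oe":[45,23],"s":{"fgm":93,"h":76}},"k":[{"ow":64,"sm":90,"vnh":95},{"hsg":34,"k":56,"ks":83},{"efm":90,"htu":67,"waf":32},[31,72,11,35]],"x":[[83,88,61,50,70],{"sz":85,"wqx":26},17]}
After op 4 (remove /x): {"e":{"oe":[45,23],"s":{"fgm":93,"h":76}},"k":[{"ow":64,"sm":90,"vnh":95},{"hsg":34,"k":56,"ks":83},{"efm":90,"htu":67,"waf":32},[31,72,11,35]]}
After op 5 (remove /k/1/hsg): {"e":{"oe":[45,23],"s":{"fgm":93,"h":76}},"k":[{"ow":64,"sm":90,"vnh":95},{"k":56,"ks":83},{"efm":90,"htu":67,"waf":32},[31,72,11,35]]}
After op 6 (add /k/1/k 13): {"e":{"oe":[45,23],"s":{"fgm":93,"h":76}},"k":[{"ow":64,"sm":90,"vnh":95},{"k":13,"ks":83},{"efm":90,"htu":67,"waf":32},[31,72,11,35]]}
After op 7 (replace /k/0 7): {"e":{"oe":[45,23],"s":{"fgm":93,"h":76}},"k":[7,{"k":13,"ks":83},{"efm":90,"htu":67,"waf":32},[31,72,11,35]]}
After op 8 (add /qs 41): {"e":{"oe":[45,23],"s":{"fgm":93,"h":76}},"k":[7,{"k":13,"ks":83},{"efm":90,"htu":67,"waf":32},[31,72,11,35]],"qs":41}
After op 9 (remove /k/3/3): {"e":{"oe":[45,23],"s":{"fgm":93,"h":76}},"k":[7,{"k":13,"ks":83},{"efm":90,"htu":67,"waf":32},[31,72,11]],"qs":41}
After op 10 (remove /k/0): {"e":{"oe":[45,23],"s":{"fgm":93,"h":76}},"k":[{"k":13,"ks":83},{"efm":90,"htu":67,"waf":32},[31,72,11]],"qs":41}
After op 11 (replace /k/1/htu 22): {"e":{"oe":[45,23],"s":{"fgm":93,"h":76}},"k":[{"k":13,"ks":83},{"efm":90,"htu":22,"waf":32},[31,72,11]],"qs":41}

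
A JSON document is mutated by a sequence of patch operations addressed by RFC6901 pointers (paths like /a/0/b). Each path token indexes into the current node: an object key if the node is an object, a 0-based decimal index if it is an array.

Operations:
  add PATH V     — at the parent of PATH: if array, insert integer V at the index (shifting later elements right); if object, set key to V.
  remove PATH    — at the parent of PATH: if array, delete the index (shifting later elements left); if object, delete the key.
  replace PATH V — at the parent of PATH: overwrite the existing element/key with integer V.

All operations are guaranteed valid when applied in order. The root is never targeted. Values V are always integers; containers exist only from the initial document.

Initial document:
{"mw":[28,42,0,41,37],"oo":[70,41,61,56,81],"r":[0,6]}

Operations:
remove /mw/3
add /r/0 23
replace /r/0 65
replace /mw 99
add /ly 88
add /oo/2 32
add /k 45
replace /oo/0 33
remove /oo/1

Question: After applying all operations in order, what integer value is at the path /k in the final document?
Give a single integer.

Answer: 45

Derivation:
After op 1 (remove /mw/3): {"mw":[28,42,0,37],"oo":[70,41,61,56,81],"r":[0,6]}
After op 2 (add /r/0 23): {"mw":[28,42,0,37],"oo":[70,41,61,56,81],"r":[23,0,6]}
After op 3 (replace /r/0 65): {"mw":[28,42,0,37],"oo":[70,41,61,56,81],"r":[65,0,6]}
After op 4 (replace /mw 99): {"mw":99,"oo":[70,41,61,56,81],"r":[65,0,6]}
After op 5 (add /ly 88): {"ly":88,"mw":99,"oo":[70,41,61,56,81],"r":[65,0,6]}
After op 6 (add /oo/2 32): {"ly":88,"mw":99,"oo":[70,41,32,61,56,81],"r":[65,0,6]}
After op 7 (add /k 45): {"k":45,"ly":88,"mw":99,"oo":[70,41,32,61,56,81],"r":[65,0,6]}
After op 8 (replace /oo/0 33): {"k":45,"ly":88,"mw":99,"oo":[33,41,32,61,56,81],"r":[65,0,6]}
After op 9 (remove /oo/1): {"k":45,"ly":88,"mw":99,"oo":[33,32,61,56,81],"r":[65,0,6]}
Value at /k: 45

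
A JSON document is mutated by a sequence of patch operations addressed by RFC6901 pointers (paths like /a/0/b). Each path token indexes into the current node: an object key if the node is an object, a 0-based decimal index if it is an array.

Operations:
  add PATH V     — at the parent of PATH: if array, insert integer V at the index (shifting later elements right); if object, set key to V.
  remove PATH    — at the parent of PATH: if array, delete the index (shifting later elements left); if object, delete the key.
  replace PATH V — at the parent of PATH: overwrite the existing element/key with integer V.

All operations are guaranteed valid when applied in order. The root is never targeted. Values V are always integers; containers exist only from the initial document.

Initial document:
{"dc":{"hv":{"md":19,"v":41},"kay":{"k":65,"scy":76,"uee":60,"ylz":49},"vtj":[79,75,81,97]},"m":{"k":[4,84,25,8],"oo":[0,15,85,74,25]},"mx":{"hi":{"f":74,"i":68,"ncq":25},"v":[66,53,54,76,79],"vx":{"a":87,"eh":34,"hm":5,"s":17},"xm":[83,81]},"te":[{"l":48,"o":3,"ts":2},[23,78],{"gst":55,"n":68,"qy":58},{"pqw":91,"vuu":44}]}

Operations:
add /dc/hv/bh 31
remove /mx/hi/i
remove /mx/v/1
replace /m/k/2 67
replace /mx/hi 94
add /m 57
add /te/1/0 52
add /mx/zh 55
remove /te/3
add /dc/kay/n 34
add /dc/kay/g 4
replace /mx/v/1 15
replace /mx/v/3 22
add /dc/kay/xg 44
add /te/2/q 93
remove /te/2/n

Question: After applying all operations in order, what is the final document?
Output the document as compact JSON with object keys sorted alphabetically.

Answer: {"dc":{"hv":{"bh":31,"md":19,"v":41},"kay":{"g":4,"k":65,"n":34,"scy":76,"uee":60,"xg":44,"ylz":49},"vtj":[79,75,81,97]},"m":57,"mx":{"hi":94,"v":[66,15,76,22],"vx":{"a":87,"eh":34,"hm":5,"s":17},"xm":[83,81],"zh":55},"te":[{"l":48,"o":3,"ts":2},[52,23,78],{"gst":55,"q":93,"qy":58}]}

Derivation:
After op 1 (add /dc/hv/bh 31): {"dc":{"hv":{"bh":31,"md":19,"v":41},"kay":{"k":65,"scy":76,"uee":60,"ylz":49},"vtj":[79,75,81,97]},"m":{"k":[4,84,25,8],"oo":[0,15,85,74,25]},"mx":{"hi":{"f":74,"i":68,"ncq":25},"v":[66,53,54,76,79],"vx":{"a":87,"eh":34,"hm":5,"s":17},"xm":[83,81]},"te":[{"l":48,"o":3,"ts":2},[23,78],{"gst":55,"n":68,"qy":58},{"pqw":91,"vuu":44}]}
After op 2 (remove /mx/hi/i): {"dc":{"hv":{"bh":31,"md":19,"v":41},"kay":{"k":65,"scy":76,"uee":60,"ylz":49},"vtj":[79,75,81,97]},"m":{"k":[4,84,25,8],"oo":[0,15,85,74,25]},"mx":{"hi":{"f":74,"ncq":25},"v":[66,53,54,76,79],"vx":{"a":87,"eh":34,"hm":5,"s":17},"xm":[83,81]},"te":[{"l":48,"o":3,"ts":2},[23,78],{"gst":55,"n":68,"qy":58},{"pqw":91,"vuu":44}]}
After op 3 (remove /mx/v/1): {"dc":{"hv":{"bh":31,"md":19,"v":41},"kay":{"k":65,"scy":76,"uee":60,"ylz":49},"vtj":[79,75,81,97]},"m":{"k":[4,84,25,8],"oo":[0,15,85,74,25]},"mx":{"hi":{"f":74,"ncq":25},"v":[66,54,76,79],"vx":{"a":87,"eh":34,"hm":5,"s":17},"xm":[83,81]},"te":[{"l":48,"o":3,"ts":2},[23,78],{"gst":55,"n":68,"qy":58},{"pqw":91,"vuu":44}]}
After op 4 (replace /m/k/2 67): {"dc":{"hv":{"bh":31,"md":19,"v":41},"kay":{"k":65,"scy":76,"uee":60,"ylz":49},"vtj":[79,75,81,97]},"m":{"k":[4,84,67,8],"oo":[0,15,85,74,25]},"mx":{"hi":{"f":74,"ncq":25},"v":[66,54,76,79],"vx":{"a":87,"eh":34,"hm":5,"s":17},"xm":[83,81]},"te":[{"l":48,"o":3,"ts":2},[23,78],{"gst":55,"n":68,"qy":58},{"pqw":91,"vuu":44}]}
After op 5 (replace /mx/hi 94): {"dc":{"hv":{"bh":31,"md":19,"v":41},"kay":{"k":65,"scy":76,"uee":60,"ylz":49},"vtj":[79,75,81,97]},"m":{"k":[4,84,67,8],"oo":[0,15,85,74,25]},"mx":{"hi":94,"v":[66,54,76,79],"vx":{"a":87,"eh":34,"hm":5,"s":17},"xm":[83,81]},"te":[{"l":48,"o":3,"ts":2},[23,78],{"gst":55,"n":68,"qy":58},{"pqw":91,"vuu":44}]}
After op 6 (add /m 57): {"dc":{"hv":{"bh":31,"md":19,"v":41},"kay":{"k":65,"scy":76,"uee":60,"ylz":49},"vtj":[79,75,81,97]},"m":57,"mx":{"hi":94,"v":[66,54,76,79],"vx":{"a":87,"eh":34,"hm":5,"s":17},"xm":[83,81]},"te":[{"l":48,"o":3,"ts":2},[23,78],{"gst":55,"n":68,"qy":58},{"pqw":91,"vuu":44}]}
After op 7 (add /te/1/0 52): {"dc":{"hv":{"bh":31,"md":19,"v":41},"kay":{"k":65,"scy":76,"uee":60,"ylz":49},"vtj":[79,75,81,97]},"m":57,"mx":{"hi":94,"v":[66,54,76,79],"vx":{"a":87,"eh":34,"hm":5,"s":17},"xm":[83,81]},"te":[{"l":48,"o":3,"ts":2},[52,23,78],{"gst":55,"n":68,"qy":58},{"pqw":91,"vuu":44}]}
After op 8 (add /mx/zh 55): {"dc":{"hv":{"bh":31,"md":19,"v":41},"kay":{"k":65,"scy":76,"uee":60,"ylz":49},"vtj":[79,75,81,97]},"m":57,"mx":{"hi":94,"v":[66,54,76,79],"vx":{"a":87,"eh":34,"hm":5,"s":17},"xm":[83,81],"zh":55},"te":[{"l":48,"o":3,"ts":2},[52,23,78],{"gst":55,"n":68,"qy":58},{"pqw":91,"vuu":44}]}
After op 9 (remove /te/3): {"dc":{"hv":{"bh":31,"md":19,"v":41},"kay":{"k":65,"scy":76,"uee":60,"ylz":49},"vtj":[79,75,81,97]},"m":57,"mx":{"hi":94,"v":[66,54,76,79],"vx":{"a":87,"eh":34,"hm":5,"s":17},"xm":[83,81],"zh":55},"te":[{"l":48,"o":3,"ts":2},[52,23,78],{"gst":55,"n":68,"qy":58}]}
After op 10 (add /dc/kay/n 34): {"dc":{"hv":{"bh":31,"md":19,"v":41},"kay":{"k":65,"n":34,"scy":76,"uee":60,"ylz":49},"vtj":[79,75,81,97]},"m":57,"mx":{"hi":94,"v":[66,54,76,79],"vx":{"a":87,"eh":34,"hm":5,"s":17},"xm":[83,81],"zh":55},"te":[{"l":48,"o":3,"ts":2},[52,23,78],{"gst":55,"n":68,"qy":58}]}
After op 11 (add /dc/kay/g 4): {"dc":{"hv":{"bh":31,"md":19,"v":41},"kay":{"g":4,"k":65,"n":34,"scy":76,"uee":60,"ylz":49},"vtj":[79,75,81,97]},"m":57,"mx":{"hi":94,"v":[66,54,76,79],"vx":{"a":87,"eh":34,"hm":5,"s":17},"xm":[83,81],"zh":55},"te":[{"l":48,"o":3,"ts":2},[52,23,78],{"gst":55,"n":68,"qy":58}]}
After op 12 (replace /mx/v/1 15): {"dc":{"hv":{"bh":31,"md":19,"v":41},"kay":{"g":4,"k":65,"n":34,"scy":76,"uee":60,"ylz":49},"vtj":[79,75,81,97]},"m":57,"mx":{"hi":94,"v":[66,15,76,79],"vx":{"a":87,"eh":34,"hm":5,"s":17},"xm":[83,81],"zh":55},"te":[{"l":48,"o":3,"ts":2},[52,23,78],{"gst":55,"n":68,"qy":58}]}
After op 13 (replace /mx/v/3 22): {"dc":{"hv":{"bh":31,"md":19,"v":41},"kay":{"g":4,"k":65,"n":34,"scy":76,"uee":60,"ylz":49},"vtj":[79,75,81,97]},"m":57,"mx":{"hi":94,"v":[66,15,76,22],"vx":{"a":87,"eh":34,"hm":5,"s":17},"xm":[83,81],"zh":55},"te":[{"l":48,"o":3,"ts":2},[52,23,78],{"gst":55,"n":68,"qy":58}]}
After op 14 (add /dc/kay/xg 44): {"dc":{"hv":{"bh":31,"md":19,"v":41},"kay":{"g":4,"k":65,"n":34,"scy":76,"uee":60,"xg":44,"ylz":49},"vtj":[79,75,81,97]},"m":57,"mx":{"hi":94,"v":[66,15,76,22],"vx":{"a":87,"eh":34,"hm":5,"s":17},"xm":[83,81],"zh":55},"te":[{"l":48,"o":3,"ts":2},[52,23,78],{"gst":55,"n":68,"qy":58}]}
After op 15 (add /te/2/q 93): {"dc":{"hv":{"bh":31,"md":19,"v":41},"kay":{"g":4,"k":65,"n":34,"scy":76,"uee":60,"xg":44,"ylz":49},"vtj":[79,75,81,97]},"m":57,"mx":{"hi":94,"v":[66,15,76,22],"vx":{"a":87,"eh":34,"hm":5,"s":17},"xm":[83,81],"zh":55},"te":[{"l":48,"o":3,"ts":2},[52,23,78],{"gst":55,"n":68,"q":93,"qy":58}]}
After op 16 (remove /te/2/n): {"dc":{"hv":{"bh":31,"md":19,"v":41},"kay":{"g":4,"k":65,"n":34,"scy":76,"uee":60,"xg":44,"ylz":49},"vtj":[79,75,81,97]},"m":57,"mx":{"hi":94,"v":[66,15,76,22],"vx":{"a":87,"eh":34,"hm":5,"s":17},"xm":[83,81],"zh":55},"te":[{"l":48,"o":3,"ts":2},[52,23,78],{"gst":55,"q":93,"qy":58}]}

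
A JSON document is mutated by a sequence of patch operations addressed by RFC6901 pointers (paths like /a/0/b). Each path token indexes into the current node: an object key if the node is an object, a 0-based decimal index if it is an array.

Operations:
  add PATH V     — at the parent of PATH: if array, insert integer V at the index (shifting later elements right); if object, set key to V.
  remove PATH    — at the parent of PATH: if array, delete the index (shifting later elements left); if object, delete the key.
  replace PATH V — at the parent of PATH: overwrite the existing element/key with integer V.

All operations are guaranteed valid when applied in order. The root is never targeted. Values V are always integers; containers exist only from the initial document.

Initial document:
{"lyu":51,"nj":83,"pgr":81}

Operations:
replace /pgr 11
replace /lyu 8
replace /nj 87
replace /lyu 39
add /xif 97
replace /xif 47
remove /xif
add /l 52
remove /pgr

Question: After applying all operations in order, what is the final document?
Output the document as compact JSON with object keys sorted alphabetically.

Answer: {"l":52,"lyu":39,"nj":87}

Derivation:
After op 1 (replace /pgr 11): {"lyu":51,"nj":83,"pgr":11}
After op 2 (replace /lyu 8): {"lyu":8,"nj":83,"pgr":11}
After op 3 (replace /nj 87): {"lyu":8,"nj":87,"pgr":11}
After op 4 (replace /lyu 39): {"lyu":39,"nj":87,"pgr":11}
After op 5 (add /xif 97): {"lyu":39,"nj":87,"pgr":11,"xif":97}
After op 6 (replace /xif 47): {"lyu":39,"nj":87,"pgr":11,"xif":47}
After op 7 (remove /xif): {"lyu":39,"nj":87,"pgr":11}
After op 8 (add /l 52): {"l":52,"lyu":39,"nj":87,"pgr":11}
After op 9 (remove /pgr): {"l":52,"lyu":39,"nj":87}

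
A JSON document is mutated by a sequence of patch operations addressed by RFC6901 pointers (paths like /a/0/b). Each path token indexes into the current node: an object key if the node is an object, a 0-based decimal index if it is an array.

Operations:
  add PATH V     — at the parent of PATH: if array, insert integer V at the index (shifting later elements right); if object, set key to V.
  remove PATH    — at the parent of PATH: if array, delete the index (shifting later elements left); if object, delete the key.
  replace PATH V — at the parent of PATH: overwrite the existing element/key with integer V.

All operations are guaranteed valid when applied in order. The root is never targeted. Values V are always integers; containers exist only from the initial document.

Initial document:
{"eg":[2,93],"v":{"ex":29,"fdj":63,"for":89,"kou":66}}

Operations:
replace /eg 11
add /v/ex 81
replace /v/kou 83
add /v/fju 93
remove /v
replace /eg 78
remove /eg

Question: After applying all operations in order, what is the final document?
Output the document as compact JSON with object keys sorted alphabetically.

After op 1 (replace /eg 11): {"eg":11,"v":{"ex":29,"fdj":63,"for":89,"kou":66}}
After op 2 (add /v/ex 81): {"eg":11,"v":{"ex":81,"fdj":63,"for":89,"kou":66}}
After op 3 (replace /v/kou 83): {"eg":11,"v":{"ex":81,"fdj":63,"for":89,"kou":83}}
After op 4 (add /v/fju 93): {"eg":11,"v":{"ex":81,"fdj":63,"fju":93,"for":89,"kou":83}}
After op 5 (remove /v): {"eg":11}
After op 6 (replace /eg 78): {"eg":78}
After op 7 (remove /eg): {}

Answer: {}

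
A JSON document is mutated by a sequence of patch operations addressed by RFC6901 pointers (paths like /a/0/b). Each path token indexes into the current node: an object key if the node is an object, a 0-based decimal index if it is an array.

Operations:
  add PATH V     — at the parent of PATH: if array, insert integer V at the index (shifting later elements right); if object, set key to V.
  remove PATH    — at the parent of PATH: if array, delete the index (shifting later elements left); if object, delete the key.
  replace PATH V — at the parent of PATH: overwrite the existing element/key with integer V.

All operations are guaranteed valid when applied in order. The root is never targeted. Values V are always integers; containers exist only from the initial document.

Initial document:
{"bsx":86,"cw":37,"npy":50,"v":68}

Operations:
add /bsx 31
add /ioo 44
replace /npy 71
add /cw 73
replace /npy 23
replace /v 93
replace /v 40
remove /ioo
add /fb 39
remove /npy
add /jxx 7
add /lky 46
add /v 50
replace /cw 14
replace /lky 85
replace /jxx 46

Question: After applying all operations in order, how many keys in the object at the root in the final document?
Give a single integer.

Answer: 6

Derivation:
After op 1 (add /bsx 31): {"bsx":31,"cw":37,"npy":50,"v":68}
After op 2 (add /ioo 44): {"bsx":31,"cw":37,"ioo":44,"npy":50,"v":68}
After op 3 (replace /npy 71): {"bsx":31,"cw":37,"ioo":44,"npy":71,"v":68}
After op 4 (add /cw 73): {"bsx":31,"cw":73,"ioo":44,"npy":71,"v":68}
After op 5 (replace /npy 23): {"bsx":31,"cw":73,"ioo":44,"npy":23,"v":68}
After op 6 (replace /v 93): {"bsx":31,"cw":73,"ioo":44,"npy":23,"v":93}
After op 7 (replace /v 40): {"bsx":31,"cw":73,"ioo":44,"npy":23,"v":40}
After op 8 (remove /ioo): {"bsx":31,"cw":73,"npy":23,"v":40}
After op 9 (add /fb 39): {"bsx":31,"cw":73,"fb":39,"npy":23,"v":40}
After op 10 (remove /npy): {"bsx":31,"cw":73,"fb":39,"v":40}
After op 11 (add /jxx 7): {"bsx":31,"cw":73,"fb":39,"jxx":7,"v":40}
After op 12 (add /lky 46): {"bsx":31,"cw":73,"fb":39,"jxx":7,"lky":46,"v":40}
After op 13 (add /v 50): {"bsx":31,"cw":73,"fb":39,"jxx":7,"lky":46,"v":50}
After op 14 (replace /cw 14): {"bsx":31,"cw":14,"fb":39,"jxx":7,"lky":46,"v":50}
After op 15 (replace /lky 85): {"bsx":31,"cw":14,"fb":39,"jxx":7,"lky":85,"v":50}
After op 16 (replace /jxx 46): {"bsx":31,"cw":14,"fb":39,"jxx":46,"lky":85,"v":50}
Size at the root: 6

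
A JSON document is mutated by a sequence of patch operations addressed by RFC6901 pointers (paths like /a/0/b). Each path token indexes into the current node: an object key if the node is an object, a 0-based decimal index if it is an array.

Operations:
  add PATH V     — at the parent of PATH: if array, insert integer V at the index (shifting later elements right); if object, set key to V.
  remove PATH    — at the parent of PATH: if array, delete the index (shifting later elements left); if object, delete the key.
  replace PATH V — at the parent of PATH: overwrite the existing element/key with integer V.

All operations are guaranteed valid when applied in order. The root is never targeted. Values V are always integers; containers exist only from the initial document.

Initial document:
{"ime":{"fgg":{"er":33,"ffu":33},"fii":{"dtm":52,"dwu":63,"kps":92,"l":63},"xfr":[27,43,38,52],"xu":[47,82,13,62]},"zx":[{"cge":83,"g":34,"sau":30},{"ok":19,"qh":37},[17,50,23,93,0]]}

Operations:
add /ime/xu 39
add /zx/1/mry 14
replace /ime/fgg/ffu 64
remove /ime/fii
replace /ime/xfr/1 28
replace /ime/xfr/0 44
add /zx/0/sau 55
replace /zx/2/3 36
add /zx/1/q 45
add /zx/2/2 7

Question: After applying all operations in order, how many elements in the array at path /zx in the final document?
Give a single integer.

Answer: 3

Derivation:
After op 1 (add /ime/xu 39): {"ime":{"fgg":{"er":33,"ffu":33},"fii":{"dtm":52,"dwu":63,"kps":92,"l":63},"xfr":[27,43,38,52],"xu":39},"zx":[{"cge":83,"g":34,"sau":30},{"ok":19,"qh":37},[17,50,23,93,0]]}
After op 2 (add /zx/1/mry 14): {"ime":{"fgg":{"er":33,"ffu":33},"fii":{"dtm":52,"dwu":63,"kps":92,"l":63},"xfr":[27,43,38,52],"xu":39},"zx":[{"cge":83,"g":34,"sau":30},{"mry":14,"ok":19,"qh":37},[17,50,23,93,0]]}
After op 3 (replace /ime/fgg/ffu 64): {"ime":{"fgg":{"er":33,"ffu":64},"fii":{"dtm":52,"dwu":63,"kps":92,"l":63},"xfr":[27,43,38,52],"xu":39},"zx":[{"cge":83,"g":34,"sau":30},{"mry":14,"ok":19,"qh":37},[17,50,23,93,0]]}
After op 4 (remove /ime/fii): {"ime":{"fgg":{"er":33,"ffu":64},"xfr":[27,43,38,52],"xu":39},"zx":[{"cge":83,"g":34,"sau":30},{"mry":14,"ok":19,"qh":37},[17,50,23,93,0]]}
After op 5 (replace /ime/xfr/1 28): {"ime":{"fgg":{"er":33,"ffu":64},"xfr":[27,28,38,52],"xu":39},"zx":[{"cge":83,"g":34,"sau":30},{"mry":14,"ok":19,"qh":37},[17,50,23,93,0]]}
After op 6 (replace /ime/xfr/0 44): {"ime":{"fgg":{"er":33,"ffu":64},"xfr":[44,28,38,52],"xu":39},"zx":[{"cge":83,"g":34,"sau":30},{"mry":14,"ok":19,"qh":37},[17,50,23,93,0]]}
After op 7 (add /zx/0/sau 55): {"ime":{"fgg":{"er":33,"ffu":64},"xfr":[44,28,38,52],"xu":39},"zx":[{"cge":83,"g":34,"sau":55},{"mry":14,"ok":19,"qh":37},[17,50,23,93,0]]}
After op 8 (replace /zx/2/3 36): {"ime":{"fgg":{"er":33,"ffu":64},"xfr":[44,28,38,52],"xu":39},"zx":[{"cge":83,"g":34,"sau":55},{"mry":14,"ok":19,"qh":37},[17,50,23,36,0]]}
After op 9 (add /zx/1/q 45): {"ime":{"fgg":{"er":33,"ffu":64},"xfr":[44,28,38,52],"xu":39},"zx":[{"cge":83,"g":34,"sau":55},{"mry":14,"ok":19,"q":45,"qh":37},[17,50,23,36,0]]}
After op 10 (add /zx/2/2 7): {"ime":{"fgg":{"er":33,"ffu":64},"xfr":[44,28,38,52],"xu":39},"zx":[{"cge":83,"g":34,"sau":55},{"mry":14,"ok":19,"q":45,"qh":37},[17,50,7,23,36,0]]}
Size at path /zx: 3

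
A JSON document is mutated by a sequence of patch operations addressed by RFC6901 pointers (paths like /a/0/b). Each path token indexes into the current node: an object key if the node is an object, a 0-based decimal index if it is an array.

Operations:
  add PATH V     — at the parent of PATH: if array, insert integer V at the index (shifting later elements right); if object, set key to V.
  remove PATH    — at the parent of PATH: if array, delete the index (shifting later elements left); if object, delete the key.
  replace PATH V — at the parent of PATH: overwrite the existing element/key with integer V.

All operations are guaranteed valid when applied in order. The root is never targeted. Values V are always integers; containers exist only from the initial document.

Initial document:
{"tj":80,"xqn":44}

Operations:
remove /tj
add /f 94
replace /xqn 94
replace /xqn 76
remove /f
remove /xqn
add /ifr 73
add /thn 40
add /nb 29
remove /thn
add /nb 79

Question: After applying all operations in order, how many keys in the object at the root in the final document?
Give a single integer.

After op 1 (remove /tj): {"xqn":44}
After op 2 (add /f 94): {"f":94,"xqn":44}
After op 3 (replace /xqn 94): {"f":94,"xqn":94}
After op 4 (replace /xqn 76): {"f":94,"xqn":76}
After op 5 (remove /f): {"xqn":76}
After op 6 (remove /xqn): {}
After op 7 (add /ifr 73): {"ifr":73}
After op 8 (add /thn 40): {"ifr":73,"thn":40}
After op 9 (add /nb 29): {"ifr":73,"nb":29,"thn":40}
After op 10 (remove /thn): {"ifr":73,"nb":29}
After op 11 (add /nb 79): {"ifr":73,"nb":79}
Size at the root: 2

Answer: 2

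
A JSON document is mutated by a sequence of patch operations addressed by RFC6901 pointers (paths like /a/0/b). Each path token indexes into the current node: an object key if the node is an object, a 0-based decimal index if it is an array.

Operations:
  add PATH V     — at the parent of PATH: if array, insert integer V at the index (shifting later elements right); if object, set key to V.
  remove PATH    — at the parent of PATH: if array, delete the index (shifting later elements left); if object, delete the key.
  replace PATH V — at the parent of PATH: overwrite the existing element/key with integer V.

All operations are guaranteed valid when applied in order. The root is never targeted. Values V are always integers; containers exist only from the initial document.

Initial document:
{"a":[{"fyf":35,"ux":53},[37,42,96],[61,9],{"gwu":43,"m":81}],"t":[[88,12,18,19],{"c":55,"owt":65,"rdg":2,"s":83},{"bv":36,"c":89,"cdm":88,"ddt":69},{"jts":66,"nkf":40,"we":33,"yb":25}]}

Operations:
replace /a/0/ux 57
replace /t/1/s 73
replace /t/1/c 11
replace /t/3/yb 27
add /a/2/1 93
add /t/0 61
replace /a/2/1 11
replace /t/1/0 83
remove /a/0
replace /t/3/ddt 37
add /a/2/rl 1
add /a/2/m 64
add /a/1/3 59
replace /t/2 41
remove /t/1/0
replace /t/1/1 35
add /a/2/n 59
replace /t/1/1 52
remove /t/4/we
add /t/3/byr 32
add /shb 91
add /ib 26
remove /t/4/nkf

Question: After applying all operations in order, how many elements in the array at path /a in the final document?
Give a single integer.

Answer: 3

Derivation:
After op 1 (replace /a/0/ux 57): {"a":[{"fyf":35,"ux":57},[37,42,96],[61,9],{"gwu":43,"m":81}],"t":[[88,12,18,19],{"c":55,"owt":65,"rdg":2,"s":83},{"bv":36,"c":89,"cdm":88,"ddt":69},{"jts":66,"nkf":40,"we":33,"yb":25}]}
After op 2 (replace /t/1/s 73): {"a":[{"fyf":35,"ux":57},[37,42,96],[61,9],{"gwu":43,"m":81}],"t":[[88,12,18,19],{"c":55,"owt":65,"rdg":2,"s":73},{"bv":36,"c":89,"cdm":88,"ddt":69},{"jts":66,"nkf":40,"we":33,"yb":25}]}
After op 3 (replace /t/1/c 11): {"a":[{"fyf":35,"ux":57},[37,42,96],[61,9],{"gwu":43,"m":81}],"t":[[88,12,18,19],{"c":11,"owt":65,"rdg":2,"s":73},{"bv":36,"c":89,"cdm":88,"ddt":69},{"jts":66,"nkf":40,"we":33,"yb":25}]}
After op 4 (replace /t/3/yb 27): {"a":[{"fyf":35,"ux":57},[37,42,96],[61,9],{"gwu":43,"m":81}],"t":[[88,12,18,19],{"c":11,"owt":65,"rdg":2,"s":73},{"bv":36,"c":89,"cdm":88,"ddt":69},{"jts":66,"nkf":40,"we":33,"yb":27}]}
After op 5 (add /a/2/1 93): {"a":[{"fyf":35,"ux":57},[37,42,96],[61,93,9],{"gwu":43,"m":81}],"t":[[88,12,18,19],{"c":11,"owt":65,"rdg":2,"s":73},{"bv":36,"c":89,"cdm":88,"ddt":69},{"jts":66,"nkf":40,"we":33,"yb":27}]}
After op 6 (add /t/0 61): {"a":[{"fyf":35,"ux":57},[37,42,96],[61,93,9],{"gwu":43,"m":81}],"t":[61,[88,12,18,19],{"c":11,"owt":65,"rdg":2,"s":73},{"bv":36,"c":89,"cdm":88,"ddt":69},{"jts":66,"nkf":40,"we":33,"yb":27}]}
After op 7 (replace /a/2/1 11): {"a":[{"fyf":35,"ux":57},[37,42,96],[61,11,9],{"gwu":43,"m":81}],"t":[61,[88,12,18,19],{"c":11,"owt":65,"rdg":2,"s":73},{"bv":36,"c":89,"cdm":88,"ddt":69},{"jts":66,"nkf":40,"we":33,"yb":27}]}
After op 8 (replace /t/1/0 83): {"a":[{"fyf":35,"ux":57},[37,42,96],[61,11,9],{"gwu":43,"m":81}],"t":[61,[83,12,18,19],{"c":11,"owt":65,"rdg":2,"s":73},{"bv":36,"c":89,"cdm":88,"ddt":69},{"jts":66,"nkf":40,"we":33,"yb":27}]}
After op 9 (remove /a/0): {"a":[[37,42,96],[61,11,9],{"gwu":43,"m":81}],"t":[61,[83,12,18,19],{"c":11,"owt":65,"rdg":2,"s":73},{"bv":36,"c":89,"cdm":88,"ddt":69},{"jts":66,"nkf":40,"we":33,"yb":27}]}
After op 10 (replace /t/3/ddt 37): {"a":[[37,42,96],[61,11,9],{"gwu":43,"m":81}],"t":[61,[83,12,18,19],{"c":11,"owt":65,"rdg":2,"s":73},{"bv":36,"c":89,"cdm":88,"ddt":37},{"jts":66,"nkf":40,"we":33,"yb":27}]}
After op 11 (add /a/2/rl 1): {"a":[[37,42,96],[61,11,9],{"gwu":43,"m":81,"rl":1}],"t":[61,[83,12,18,19],{"c":11,"owt":65,"rdg":2,"s":73},{"bv":36,"c":89,"cdm":88,"ddt":37},{"jts":66,"nkf":40,"we":33,"yb":27}]}
After op 12 (add /a/2/m 64): {"a":[[37,42,96],[61,11,9],{"gwu":43,"m":64,"rl":1}],"t":[61,[83,12,18,19],{"c":11,"owt":65,"rdg":2,"s":73},{"bv":36,"c":89,"cdm":88,"ddt":37},{"jts":66,"nkf":40,"we":33,"yb":27}]}
After op 13 (add /a/1/3 59): {"a":[[37,42,96],[61,11,9,59],{"gwu":43,"m":64,"rl":1}],"t":[61,[83,12,18,19],{"c":11,"owt":65,"rdg":2,"s":73},{"bv":36,"c":89,"cdm":88,"ddt":37},{"jts":66,"nkf":40,"we":33,"yb":27}]}
After op 14 (replace /t/2 41): {"a":[[37,42,96],[61,11,9,59],{"gwu":43,"m":64,"rl":1}],"t":[61,[83,12,18,19],41,{"bv":36,"c":89,"cdm":88,"ddt":37},{"jts":66,"nkf":40,"we":33,"yb":27}]}
After op 15 (remove /t/1/0): {"a":[[37,42,96],[61,11,9,59],{"gwu":43,"m":64,"rl":1}],"t":[61,[12,18,19],41,{"bv":36,"c":89,"cdm":88,"ddt":37},{"jts":66,"nkf":40,"we":33,"yb":27}]}
After op 16 (replace /t/1/1 35): {"a":[[37,42,96],[61,11,9,59],{"gwu":43,"m":64,"rl":1}],"t":[61,[12,35,19],41,{"bv":36,"c":89,"cdm":88,"ddt":37},{"jts":66,"nkf":40,"we":33,"yb":27}]}
After op 17 (add /a/2/n 59): {"a":[[37,42,96],[61,11,9,59],{"gwu":43,"m":64,"n":59,"rl":1}],"t":[61,[12,35,19],41,{"bv":36,"c":89,"cdm":88,"ddt":37},{"jts":66,"nkf":40,"we":33,"yb":27}]}
After op 18 (replace /t/1/1 52): {"a":[[37,42,96],[61,11,9,59],{"gwu":43,"m":64,"n":59,"rl":1}],"t":[61,[12,52,19],41,{"bv":36,"c":89,"cdm":88,"ddt":37},{"jts":66,"nkf":40,"we":33,"yb":27}]}
After op 19 (remove /t/4/we): {"a":[[37,42,96],[61,11,9,59],{"gwu":43,"m":64,"n":59,"rl":1}],"t":[61,[12,52,19],41,{"bv":36,"c":89,"cdm":88,"ddt":37},{"jts":66,"nkf":40,"yb":27}]}
After op 20 (add /t/3/byr 32): {"a":[[37,42,96],[61,11,9,59],{"gwu":43,"m":64,"n":59,"rl":1}],"t":[61,[12,52,19],41,{"bv":36,"byr":32,"c":89,"cdm":88,"ddt":37},{"jts":66,"nkf":40,"yb":27}]}
After op 21 (add /shb 91): {"a":[[37,42,96],[61,11,9,59],{"gwu":43,"m":64,"n":59,"rl":1}],"shb":91,"t":[61,[12,52,19],41,{"bv":36,"byr":32,"c":89,"cdm":88,"ddt":37},{"jts":66,"nkf":40,"yb":27}]}
After op 22 (add /ib 26): {"a":[[37,42,96],[61,11,9,59],{"gwu":43,"m":64,"n":59,"rl":1}],"ib":26,"shb":91,"t":[61,[12,52,19],41,{"bv":36,"byr":32,"c":89,"cdm":88,"ddt":37},{"jts":66,"nkf":40,"yb":27}]}
After op 23 (remove /t/4/nkf): {"a":[[37,42,96],[61,11,9,59],{"gwu":43,"m":64,"n":59,"rl":1}],"ib":26,"shb":91,"t":[61,[12,52,19],41,{"bv":36,"byr":32,"c":89,"cdm":88,"ddt":37},{"jts":66,"yb":27}]}
Size at path /a: 3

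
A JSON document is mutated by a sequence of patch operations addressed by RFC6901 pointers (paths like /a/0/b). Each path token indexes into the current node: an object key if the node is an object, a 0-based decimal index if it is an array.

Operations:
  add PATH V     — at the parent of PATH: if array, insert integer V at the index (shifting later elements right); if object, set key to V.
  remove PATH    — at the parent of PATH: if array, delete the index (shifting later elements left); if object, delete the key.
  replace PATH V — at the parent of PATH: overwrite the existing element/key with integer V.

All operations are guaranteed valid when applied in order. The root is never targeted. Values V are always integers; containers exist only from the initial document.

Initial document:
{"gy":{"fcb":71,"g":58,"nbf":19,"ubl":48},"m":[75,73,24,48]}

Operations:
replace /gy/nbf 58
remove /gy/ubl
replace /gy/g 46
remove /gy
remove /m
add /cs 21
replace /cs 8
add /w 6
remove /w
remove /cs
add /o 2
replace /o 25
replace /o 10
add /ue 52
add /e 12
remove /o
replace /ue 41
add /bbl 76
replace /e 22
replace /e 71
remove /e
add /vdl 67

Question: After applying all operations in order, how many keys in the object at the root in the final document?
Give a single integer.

After op 1 (replace /gy/nbf 58): {"gy":{"fcb":71,"g":58,"nbf":58,"ubl":48},"m":[75,73,24,48]}
After op 2 (remove /gy/ubl): {"gy":{"fcb":71,"g":58,"nbf":58},"m":[75,73,24,48]}
After op 3 (replace /gy/g 46): {"gy":{"fcb":71,"g":46,"nbf":58},"m":[75,73,24,48]}
After op 4 (remove /gy): {"m":[75,73,24,48]}
After op 5 (remove /m): {}
After op 6 (add /cs 21): {"cs":21}
After op 7 (replace /cs 8): {"cs":8}
After op 8 (add /w 6): {"cs":8,"w":6}
After op 9 (remove /w): {"cs":8}
After op 10 (remove /cs): {}
After op 11 (add /o 2): {"o":2}
After op 12 (replace /o 25): {"o":25}
After op 13 (replace /o 10): {"o":10}
After op 14 (add /ue 52): {"o":10,"ue":52}
After op 15 (add /e 12): {"e":12,"o":10,"ue":52}
After op 16 (remove /o): {"e":12,"ue":52}
After op 17 (replace /ue 41): {"e":12,"ue":41}
After op 18 (add /bbl 76): {"bbl":76,"e":12,"ue":41}
After op 19 (replace /e 22): {"bbl":76,"e":22,"ue":41}
After op 20 (replace /e 71): {"bbl":76,"e":71,"ue":41}
After op 21 (remove /e): {"bbl":76,"ue":41}
After op 22 (add /vdl 67): {"bbl":76,"ue":41,"vdl":67}
Size at the root: 3

Answer: 3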